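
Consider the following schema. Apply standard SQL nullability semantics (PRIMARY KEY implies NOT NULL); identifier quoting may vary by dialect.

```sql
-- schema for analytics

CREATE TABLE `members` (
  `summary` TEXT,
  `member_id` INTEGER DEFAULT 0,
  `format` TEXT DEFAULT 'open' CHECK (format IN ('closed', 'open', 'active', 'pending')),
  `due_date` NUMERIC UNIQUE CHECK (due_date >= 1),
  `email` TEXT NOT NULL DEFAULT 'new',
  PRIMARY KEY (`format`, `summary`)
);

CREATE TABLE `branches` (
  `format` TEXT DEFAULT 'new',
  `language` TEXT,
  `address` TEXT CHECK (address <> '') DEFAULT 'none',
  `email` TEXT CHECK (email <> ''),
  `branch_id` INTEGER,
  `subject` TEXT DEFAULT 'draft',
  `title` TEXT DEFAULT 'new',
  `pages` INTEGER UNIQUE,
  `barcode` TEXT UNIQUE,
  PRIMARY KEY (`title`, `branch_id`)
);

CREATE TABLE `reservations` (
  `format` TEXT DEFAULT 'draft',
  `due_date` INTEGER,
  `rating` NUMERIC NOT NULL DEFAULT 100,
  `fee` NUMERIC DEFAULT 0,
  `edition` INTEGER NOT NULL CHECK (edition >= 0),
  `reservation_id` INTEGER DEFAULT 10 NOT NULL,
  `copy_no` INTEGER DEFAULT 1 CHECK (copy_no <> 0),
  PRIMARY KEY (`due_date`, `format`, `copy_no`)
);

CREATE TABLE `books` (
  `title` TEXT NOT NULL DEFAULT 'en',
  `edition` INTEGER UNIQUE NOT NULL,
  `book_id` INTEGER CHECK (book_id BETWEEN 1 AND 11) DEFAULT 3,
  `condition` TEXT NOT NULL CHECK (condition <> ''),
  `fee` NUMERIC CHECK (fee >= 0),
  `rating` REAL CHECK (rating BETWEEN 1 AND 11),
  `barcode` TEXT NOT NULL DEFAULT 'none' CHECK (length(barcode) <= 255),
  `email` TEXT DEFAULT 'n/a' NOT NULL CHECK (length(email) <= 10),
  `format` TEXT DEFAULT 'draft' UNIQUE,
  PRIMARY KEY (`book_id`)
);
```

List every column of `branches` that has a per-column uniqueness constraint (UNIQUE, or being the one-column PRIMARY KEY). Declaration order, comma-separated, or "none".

pages, barcode

- format: no UNIQUE or single-column PK constraint.
- language: no UNIQUE or single-column PK constraint.
- address: no UNIQUE or single-column PK constraint.
- email: no UNIQUE or single-column PK constraint.
- branch_id: part of a composite PRIMARY KEY — only the tuple is unique, not this column on its own.
- subject: no UNIQUE or single-column PK constraint.
- title: part of a composite PRIMARY KEY — only the tuple is unique, not this column on its own.
- pages: declared UNIQUE → unique.
- barcode: declared UNIQUE → unique.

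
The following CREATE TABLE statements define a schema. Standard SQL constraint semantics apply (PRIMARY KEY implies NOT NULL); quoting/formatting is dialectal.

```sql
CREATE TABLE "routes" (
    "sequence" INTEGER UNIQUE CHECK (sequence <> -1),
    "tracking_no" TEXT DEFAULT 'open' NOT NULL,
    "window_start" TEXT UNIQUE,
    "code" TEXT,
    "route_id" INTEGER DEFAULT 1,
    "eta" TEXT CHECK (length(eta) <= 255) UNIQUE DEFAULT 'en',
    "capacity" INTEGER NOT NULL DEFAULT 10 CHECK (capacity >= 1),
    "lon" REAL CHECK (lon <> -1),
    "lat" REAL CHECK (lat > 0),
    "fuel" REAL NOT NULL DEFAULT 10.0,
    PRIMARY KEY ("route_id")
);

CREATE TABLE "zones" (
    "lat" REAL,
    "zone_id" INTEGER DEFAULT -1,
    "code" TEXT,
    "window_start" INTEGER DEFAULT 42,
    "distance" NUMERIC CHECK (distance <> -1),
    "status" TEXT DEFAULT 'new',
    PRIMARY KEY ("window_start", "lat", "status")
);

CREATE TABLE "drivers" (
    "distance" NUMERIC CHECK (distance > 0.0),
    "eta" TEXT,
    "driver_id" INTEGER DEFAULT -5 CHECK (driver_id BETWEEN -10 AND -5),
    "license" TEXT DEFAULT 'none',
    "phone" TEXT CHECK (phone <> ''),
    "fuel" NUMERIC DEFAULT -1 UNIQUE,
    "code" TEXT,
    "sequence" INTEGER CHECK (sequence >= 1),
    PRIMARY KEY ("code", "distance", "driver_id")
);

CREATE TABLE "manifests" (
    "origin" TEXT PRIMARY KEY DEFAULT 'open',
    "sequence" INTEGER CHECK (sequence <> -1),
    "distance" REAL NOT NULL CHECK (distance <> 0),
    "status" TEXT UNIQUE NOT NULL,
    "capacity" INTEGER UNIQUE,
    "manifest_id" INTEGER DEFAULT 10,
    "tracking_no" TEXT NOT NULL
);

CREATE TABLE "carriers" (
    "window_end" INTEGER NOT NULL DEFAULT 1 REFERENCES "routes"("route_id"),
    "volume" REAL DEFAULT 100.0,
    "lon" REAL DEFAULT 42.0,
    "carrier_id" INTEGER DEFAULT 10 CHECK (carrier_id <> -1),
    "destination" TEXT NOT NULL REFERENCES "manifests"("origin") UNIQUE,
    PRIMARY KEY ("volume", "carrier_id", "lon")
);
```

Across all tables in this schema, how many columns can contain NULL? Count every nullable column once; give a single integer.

17

routes: 6 nullable (sequence, window_start, code, eta, lon, lat — PK (route_id) and explicit NOT NULL columns excluded).
zones: 3 nullable (zone_id, code, distance — PK (window_start, lat, status) and explicit NOT NULL columns excluded).
drivers: 5 nullable (eta, license, phone, fuel, sequence — PK (code, distance, driver_id) and explicit NOT NULL columns excluded).
manifests: 3 nullable (sequence, capacity, manifest_id — PK (origin) and explicit NOT NULL columns excluded).
carriers: 0 nullable (none — PK (volume, carrier_id, lon) and explicit NOT NULL columns excluded).
Total: 6 + 3 + 5 + 3 + 0 = 17.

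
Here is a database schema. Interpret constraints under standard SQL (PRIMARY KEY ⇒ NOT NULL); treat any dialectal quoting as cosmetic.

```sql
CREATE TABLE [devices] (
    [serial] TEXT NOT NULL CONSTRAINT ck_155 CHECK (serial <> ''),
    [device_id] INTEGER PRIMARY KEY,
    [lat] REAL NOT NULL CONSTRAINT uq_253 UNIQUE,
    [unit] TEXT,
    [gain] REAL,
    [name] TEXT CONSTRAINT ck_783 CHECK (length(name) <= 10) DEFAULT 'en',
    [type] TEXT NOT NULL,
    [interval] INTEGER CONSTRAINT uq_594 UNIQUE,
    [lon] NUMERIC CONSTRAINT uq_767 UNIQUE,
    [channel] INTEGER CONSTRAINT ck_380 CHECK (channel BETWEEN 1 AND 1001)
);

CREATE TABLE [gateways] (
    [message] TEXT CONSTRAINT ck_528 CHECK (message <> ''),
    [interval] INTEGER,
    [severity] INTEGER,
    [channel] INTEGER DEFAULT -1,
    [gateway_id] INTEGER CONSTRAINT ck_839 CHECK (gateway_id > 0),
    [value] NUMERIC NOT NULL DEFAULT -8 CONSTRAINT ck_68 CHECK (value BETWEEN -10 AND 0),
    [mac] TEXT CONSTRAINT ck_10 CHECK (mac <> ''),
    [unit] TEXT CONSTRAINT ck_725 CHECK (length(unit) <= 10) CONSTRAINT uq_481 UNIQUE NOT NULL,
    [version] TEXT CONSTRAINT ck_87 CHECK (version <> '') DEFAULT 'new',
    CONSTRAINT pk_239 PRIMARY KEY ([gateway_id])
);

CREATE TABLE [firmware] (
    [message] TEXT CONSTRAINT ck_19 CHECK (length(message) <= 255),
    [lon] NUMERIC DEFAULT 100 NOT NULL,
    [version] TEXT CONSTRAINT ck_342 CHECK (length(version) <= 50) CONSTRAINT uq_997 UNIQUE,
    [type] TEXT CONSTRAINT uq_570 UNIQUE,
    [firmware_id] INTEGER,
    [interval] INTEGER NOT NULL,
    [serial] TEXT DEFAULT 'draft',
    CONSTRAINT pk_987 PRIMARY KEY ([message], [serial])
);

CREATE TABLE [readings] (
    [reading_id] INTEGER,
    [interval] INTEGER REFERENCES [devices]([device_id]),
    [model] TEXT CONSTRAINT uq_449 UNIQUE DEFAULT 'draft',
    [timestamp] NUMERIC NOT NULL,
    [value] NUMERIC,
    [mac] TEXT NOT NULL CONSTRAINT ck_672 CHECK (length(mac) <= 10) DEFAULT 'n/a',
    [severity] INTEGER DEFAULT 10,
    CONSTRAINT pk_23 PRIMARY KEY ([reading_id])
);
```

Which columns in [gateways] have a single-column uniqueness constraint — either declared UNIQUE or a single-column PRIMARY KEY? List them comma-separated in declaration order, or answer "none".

- message: no UNIQUE or single-column PK constraint.
- interval: no UNIQUE or single-column PK constraint.
- severity: no UNIQUE or single-column PK constraint.
- channel: no UNIQUE or single-column PK constraint.
- gateway_id: single-column PRIMARY KEY → unique.
- value: no UNIQUE or single-column PK constraint.
- mac: no UNIQUE or single-column PK constraint.
- unit: declared UNIQUE → unique.
- version: no UNIQUE or single-column PK constraint.

gateway_id, unit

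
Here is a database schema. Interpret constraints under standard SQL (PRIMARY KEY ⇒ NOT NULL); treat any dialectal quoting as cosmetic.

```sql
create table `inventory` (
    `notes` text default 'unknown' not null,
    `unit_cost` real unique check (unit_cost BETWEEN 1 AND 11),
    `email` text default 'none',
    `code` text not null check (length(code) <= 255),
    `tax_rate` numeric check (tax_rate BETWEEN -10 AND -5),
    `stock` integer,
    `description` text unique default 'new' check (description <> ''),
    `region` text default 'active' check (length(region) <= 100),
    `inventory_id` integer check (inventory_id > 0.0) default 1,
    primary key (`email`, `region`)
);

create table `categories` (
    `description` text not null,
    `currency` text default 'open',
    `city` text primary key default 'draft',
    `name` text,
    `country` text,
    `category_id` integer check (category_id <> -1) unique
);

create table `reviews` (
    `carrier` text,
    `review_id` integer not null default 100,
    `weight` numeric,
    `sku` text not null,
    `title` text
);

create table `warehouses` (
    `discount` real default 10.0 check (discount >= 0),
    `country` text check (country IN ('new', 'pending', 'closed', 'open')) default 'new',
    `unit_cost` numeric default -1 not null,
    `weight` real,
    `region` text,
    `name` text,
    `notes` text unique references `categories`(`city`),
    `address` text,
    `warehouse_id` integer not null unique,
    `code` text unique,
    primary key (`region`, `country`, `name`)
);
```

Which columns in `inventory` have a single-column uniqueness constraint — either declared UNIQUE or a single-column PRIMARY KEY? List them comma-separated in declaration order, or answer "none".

- notes: no UNIQUE or single-column PK constraint.
- unit_cost: declared UNIQUE → unique.
- email: part of a composite PRIMARY KEY — only the tuple is unique, not this column on its own.
- code: no UNIQUE or single-column PK constraint.
- tax_rate: no UNIQUE or single-column PK constraint.
- stock: no UNIQUE or single-column PK constraint.
- description: declared UNIQUE → unique.
- region: part of a composite PRIMARY KEY — only the tuple is unique, not this column on its own.
- inventory_id: no UNIQUE or single-column PK constraint.

unit_cost, description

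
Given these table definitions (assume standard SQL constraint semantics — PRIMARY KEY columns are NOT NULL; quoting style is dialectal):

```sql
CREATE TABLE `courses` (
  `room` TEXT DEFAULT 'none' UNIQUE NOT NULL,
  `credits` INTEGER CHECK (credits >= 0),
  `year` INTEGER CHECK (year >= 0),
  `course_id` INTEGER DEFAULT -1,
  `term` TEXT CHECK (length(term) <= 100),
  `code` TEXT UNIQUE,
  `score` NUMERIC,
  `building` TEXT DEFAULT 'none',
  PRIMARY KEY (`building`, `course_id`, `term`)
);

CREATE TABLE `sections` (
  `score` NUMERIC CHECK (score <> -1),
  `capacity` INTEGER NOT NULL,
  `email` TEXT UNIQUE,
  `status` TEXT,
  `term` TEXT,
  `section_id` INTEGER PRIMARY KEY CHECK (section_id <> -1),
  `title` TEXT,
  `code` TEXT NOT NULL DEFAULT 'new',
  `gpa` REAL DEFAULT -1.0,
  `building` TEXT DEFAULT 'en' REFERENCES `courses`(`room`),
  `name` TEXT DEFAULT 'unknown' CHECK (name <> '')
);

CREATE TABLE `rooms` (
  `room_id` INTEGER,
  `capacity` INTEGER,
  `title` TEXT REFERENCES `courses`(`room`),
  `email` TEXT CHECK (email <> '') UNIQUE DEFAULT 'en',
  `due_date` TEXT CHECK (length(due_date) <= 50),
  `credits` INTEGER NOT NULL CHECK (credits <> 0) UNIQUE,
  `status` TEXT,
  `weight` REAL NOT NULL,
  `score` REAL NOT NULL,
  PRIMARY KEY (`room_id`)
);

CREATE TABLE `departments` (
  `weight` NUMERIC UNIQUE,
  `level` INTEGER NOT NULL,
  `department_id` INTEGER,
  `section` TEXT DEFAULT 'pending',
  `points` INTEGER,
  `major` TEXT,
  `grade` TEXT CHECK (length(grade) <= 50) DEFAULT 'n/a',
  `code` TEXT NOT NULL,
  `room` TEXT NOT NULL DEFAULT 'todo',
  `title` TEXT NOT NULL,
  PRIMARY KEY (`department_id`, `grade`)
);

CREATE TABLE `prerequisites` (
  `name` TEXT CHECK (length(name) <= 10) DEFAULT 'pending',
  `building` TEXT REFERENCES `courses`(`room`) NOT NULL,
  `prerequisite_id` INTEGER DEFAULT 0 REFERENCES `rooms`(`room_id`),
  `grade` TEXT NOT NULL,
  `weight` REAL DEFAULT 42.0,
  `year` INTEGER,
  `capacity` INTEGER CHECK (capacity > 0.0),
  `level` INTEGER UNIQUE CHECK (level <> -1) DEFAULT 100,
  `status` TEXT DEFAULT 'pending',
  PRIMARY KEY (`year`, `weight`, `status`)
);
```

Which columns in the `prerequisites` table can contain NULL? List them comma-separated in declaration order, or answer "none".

name, prerequisite_id, capacity, level

- name: CHECK does not forbid NULL (a CHECK constraint passes when its expression is NULL) → nullable.
- building: declared NOT NULL → not nullable.
- prerequisite_id: a foreign key column may be NULL unless separately constrained → nullable.
- grade: declared NOT NULL → not nullable.
- weight: part of the PRIMARY KEY, which implies NOT NULL → not nullable.
- year: part of the PRIMARY KEY, which implies NOT NULL → not nullable.
- capacity: CHECK does not forbid NULL (a CHECK constraint passes when its expression is NULL) → nullable.
- level: CHECK does not forbid NULL (a CHECK constraint passes when its expression is NULL) → nullable.
- status: part of the PRIMARY KEY, which implies NOT NULL → not nullable.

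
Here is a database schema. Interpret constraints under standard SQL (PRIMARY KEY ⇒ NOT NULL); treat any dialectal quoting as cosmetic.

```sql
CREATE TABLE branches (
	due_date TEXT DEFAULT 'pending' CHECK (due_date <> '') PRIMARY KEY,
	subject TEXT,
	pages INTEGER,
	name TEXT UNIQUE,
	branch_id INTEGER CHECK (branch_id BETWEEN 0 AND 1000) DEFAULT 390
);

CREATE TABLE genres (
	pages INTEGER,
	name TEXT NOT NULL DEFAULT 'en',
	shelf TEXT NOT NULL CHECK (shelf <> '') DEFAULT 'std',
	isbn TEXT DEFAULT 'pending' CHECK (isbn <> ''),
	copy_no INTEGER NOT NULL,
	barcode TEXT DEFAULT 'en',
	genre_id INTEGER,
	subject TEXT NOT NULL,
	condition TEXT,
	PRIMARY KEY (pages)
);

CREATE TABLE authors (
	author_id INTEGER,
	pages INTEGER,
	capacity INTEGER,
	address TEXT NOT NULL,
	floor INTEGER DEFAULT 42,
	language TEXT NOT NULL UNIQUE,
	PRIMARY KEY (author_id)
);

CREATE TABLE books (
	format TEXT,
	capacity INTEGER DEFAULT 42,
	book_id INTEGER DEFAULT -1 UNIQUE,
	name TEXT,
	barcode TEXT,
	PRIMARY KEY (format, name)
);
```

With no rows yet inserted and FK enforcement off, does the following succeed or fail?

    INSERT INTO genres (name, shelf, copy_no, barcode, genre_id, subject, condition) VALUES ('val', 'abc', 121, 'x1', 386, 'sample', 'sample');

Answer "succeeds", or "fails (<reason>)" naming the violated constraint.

fails (NOT NULL on pages)

pages is omitted from the column list and has no DEFAULT, so it would receive NULL.
But pages is part of the PRIMARY KEY (implied NOT NULL).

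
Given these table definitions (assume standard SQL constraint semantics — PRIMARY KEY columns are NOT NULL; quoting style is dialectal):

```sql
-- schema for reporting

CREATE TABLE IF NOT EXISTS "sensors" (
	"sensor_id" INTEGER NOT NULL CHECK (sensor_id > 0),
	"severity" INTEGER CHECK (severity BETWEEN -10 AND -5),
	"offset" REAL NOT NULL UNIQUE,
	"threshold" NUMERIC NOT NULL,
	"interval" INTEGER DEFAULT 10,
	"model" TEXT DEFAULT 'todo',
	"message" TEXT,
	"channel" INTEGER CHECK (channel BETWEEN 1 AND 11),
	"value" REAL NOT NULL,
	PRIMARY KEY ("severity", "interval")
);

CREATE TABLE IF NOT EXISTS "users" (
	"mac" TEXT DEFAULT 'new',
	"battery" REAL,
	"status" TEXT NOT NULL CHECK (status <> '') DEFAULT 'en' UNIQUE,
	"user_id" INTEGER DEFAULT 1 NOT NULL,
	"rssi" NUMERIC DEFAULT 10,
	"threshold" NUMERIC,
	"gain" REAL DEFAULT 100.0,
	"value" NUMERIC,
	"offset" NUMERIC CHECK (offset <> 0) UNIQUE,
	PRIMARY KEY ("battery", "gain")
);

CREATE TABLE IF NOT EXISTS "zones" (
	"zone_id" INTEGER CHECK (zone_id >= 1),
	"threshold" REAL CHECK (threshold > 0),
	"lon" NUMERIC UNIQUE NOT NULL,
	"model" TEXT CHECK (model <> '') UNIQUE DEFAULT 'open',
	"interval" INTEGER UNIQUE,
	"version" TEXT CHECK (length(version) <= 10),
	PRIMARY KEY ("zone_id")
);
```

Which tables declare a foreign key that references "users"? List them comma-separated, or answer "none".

No REFERENCES clause anywhere in the schema names users.

none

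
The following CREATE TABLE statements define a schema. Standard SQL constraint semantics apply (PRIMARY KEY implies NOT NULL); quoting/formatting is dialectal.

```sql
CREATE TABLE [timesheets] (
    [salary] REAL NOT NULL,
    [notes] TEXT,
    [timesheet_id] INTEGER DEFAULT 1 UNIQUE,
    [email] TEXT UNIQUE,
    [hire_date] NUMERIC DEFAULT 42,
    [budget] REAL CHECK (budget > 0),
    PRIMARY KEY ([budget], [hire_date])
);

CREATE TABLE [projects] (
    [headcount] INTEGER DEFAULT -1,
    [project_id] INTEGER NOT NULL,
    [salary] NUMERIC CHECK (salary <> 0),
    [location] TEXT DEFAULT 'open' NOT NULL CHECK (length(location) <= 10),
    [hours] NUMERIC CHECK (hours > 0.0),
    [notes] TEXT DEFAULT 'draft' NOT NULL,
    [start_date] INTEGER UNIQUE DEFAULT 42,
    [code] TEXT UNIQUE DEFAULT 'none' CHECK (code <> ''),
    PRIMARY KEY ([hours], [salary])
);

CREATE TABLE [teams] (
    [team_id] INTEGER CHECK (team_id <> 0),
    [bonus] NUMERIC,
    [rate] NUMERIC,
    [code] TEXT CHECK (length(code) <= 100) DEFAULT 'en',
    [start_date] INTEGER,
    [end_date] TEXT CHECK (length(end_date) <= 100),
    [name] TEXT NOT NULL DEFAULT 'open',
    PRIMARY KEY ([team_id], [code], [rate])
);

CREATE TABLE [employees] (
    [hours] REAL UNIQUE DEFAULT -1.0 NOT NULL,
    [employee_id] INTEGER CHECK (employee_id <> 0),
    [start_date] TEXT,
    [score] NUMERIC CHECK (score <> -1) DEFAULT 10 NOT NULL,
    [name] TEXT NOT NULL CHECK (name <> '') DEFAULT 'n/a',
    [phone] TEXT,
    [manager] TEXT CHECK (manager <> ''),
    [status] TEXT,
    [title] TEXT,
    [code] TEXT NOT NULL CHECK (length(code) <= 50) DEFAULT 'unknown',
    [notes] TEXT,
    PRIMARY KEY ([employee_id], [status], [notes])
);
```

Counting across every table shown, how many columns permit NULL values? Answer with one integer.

13

timesheets: 3 nullable (notes, timesheet_id, email — PK (budget, hire_date) and explicit NOT NULL columns excluded).
projects: 3 nullable (headcount, start_date, code — PK (hours, salary) and explicit NOT NULL columns excluded).
teams: 3 nullable (bonus, start_date, end_date — PK (team_id, code, rate) and explicit NOT NULL columns excluded).
employees: 4 nullable (start_date, phone, manager, title — PK (employee_id, status, notes) and explicit NOT NULL columns excluded).
Total: 3 + 3 + 3 + 4 = 13.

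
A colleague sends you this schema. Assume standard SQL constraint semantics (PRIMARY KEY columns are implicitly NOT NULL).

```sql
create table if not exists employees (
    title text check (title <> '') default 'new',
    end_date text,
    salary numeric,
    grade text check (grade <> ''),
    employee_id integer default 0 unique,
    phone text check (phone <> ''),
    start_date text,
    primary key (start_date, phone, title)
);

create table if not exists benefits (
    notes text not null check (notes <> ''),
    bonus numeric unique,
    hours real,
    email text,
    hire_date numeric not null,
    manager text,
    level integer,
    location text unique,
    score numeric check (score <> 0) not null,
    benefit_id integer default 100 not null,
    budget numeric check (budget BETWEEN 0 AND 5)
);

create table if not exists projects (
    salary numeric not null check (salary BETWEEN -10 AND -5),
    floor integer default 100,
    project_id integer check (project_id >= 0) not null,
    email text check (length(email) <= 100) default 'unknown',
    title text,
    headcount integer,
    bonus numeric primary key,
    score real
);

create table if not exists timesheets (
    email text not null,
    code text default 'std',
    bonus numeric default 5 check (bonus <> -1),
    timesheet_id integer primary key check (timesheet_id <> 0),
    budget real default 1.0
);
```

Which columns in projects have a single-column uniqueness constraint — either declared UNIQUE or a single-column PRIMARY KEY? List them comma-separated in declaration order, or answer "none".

- salary: no UNIQUE or single-column PK constraint.
- floor: no UNIQUE or single-column PK constraint.
- project_id: no UNIQUE or single-column PK constraint.
- email: no UNIQUE or single-column PK constraint.
- title: no UNIQUE or single-column PK constraint.
- headcount: no UNIQUE or single-column PK constraint.
- bonus: single-column PRIMARY KEY → unique.
- score: no UNIQUE or single-column PK constraint.

bonus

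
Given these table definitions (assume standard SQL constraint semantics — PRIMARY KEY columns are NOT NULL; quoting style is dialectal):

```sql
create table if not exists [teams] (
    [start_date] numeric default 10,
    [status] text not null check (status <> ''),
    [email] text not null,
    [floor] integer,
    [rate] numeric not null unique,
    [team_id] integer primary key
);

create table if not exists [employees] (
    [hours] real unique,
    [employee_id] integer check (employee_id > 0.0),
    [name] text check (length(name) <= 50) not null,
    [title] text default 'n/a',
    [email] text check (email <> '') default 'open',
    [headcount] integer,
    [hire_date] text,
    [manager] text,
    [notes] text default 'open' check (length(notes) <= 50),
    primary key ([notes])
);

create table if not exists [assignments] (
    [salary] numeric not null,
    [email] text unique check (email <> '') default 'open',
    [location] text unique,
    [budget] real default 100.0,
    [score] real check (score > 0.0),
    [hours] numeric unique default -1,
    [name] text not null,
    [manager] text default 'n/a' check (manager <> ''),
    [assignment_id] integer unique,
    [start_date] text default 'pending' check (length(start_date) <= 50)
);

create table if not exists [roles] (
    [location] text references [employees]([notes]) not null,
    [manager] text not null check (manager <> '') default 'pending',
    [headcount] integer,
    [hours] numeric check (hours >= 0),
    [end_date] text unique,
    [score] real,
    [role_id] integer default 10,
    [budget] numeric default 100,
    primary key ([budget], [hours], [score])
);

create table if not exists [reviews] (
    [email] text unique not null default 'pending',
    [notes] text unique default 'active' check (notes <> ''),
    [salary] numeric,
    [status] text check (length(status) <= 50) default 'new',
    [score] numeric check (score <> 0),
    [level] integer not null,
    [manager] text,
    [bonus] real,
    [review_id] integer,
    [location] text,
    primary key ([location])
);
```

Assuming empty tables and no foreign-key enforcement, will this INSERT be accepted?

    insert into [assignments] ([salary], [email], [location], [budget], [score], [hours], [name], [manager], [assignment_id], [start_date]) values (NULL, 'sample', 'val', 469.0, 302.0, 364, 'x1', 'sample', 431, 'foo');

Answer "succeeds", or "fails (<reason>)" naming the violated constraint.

salary is explicitly set to NULL, but salary is declared NOT NULL.

fails (NOT NULL on salary)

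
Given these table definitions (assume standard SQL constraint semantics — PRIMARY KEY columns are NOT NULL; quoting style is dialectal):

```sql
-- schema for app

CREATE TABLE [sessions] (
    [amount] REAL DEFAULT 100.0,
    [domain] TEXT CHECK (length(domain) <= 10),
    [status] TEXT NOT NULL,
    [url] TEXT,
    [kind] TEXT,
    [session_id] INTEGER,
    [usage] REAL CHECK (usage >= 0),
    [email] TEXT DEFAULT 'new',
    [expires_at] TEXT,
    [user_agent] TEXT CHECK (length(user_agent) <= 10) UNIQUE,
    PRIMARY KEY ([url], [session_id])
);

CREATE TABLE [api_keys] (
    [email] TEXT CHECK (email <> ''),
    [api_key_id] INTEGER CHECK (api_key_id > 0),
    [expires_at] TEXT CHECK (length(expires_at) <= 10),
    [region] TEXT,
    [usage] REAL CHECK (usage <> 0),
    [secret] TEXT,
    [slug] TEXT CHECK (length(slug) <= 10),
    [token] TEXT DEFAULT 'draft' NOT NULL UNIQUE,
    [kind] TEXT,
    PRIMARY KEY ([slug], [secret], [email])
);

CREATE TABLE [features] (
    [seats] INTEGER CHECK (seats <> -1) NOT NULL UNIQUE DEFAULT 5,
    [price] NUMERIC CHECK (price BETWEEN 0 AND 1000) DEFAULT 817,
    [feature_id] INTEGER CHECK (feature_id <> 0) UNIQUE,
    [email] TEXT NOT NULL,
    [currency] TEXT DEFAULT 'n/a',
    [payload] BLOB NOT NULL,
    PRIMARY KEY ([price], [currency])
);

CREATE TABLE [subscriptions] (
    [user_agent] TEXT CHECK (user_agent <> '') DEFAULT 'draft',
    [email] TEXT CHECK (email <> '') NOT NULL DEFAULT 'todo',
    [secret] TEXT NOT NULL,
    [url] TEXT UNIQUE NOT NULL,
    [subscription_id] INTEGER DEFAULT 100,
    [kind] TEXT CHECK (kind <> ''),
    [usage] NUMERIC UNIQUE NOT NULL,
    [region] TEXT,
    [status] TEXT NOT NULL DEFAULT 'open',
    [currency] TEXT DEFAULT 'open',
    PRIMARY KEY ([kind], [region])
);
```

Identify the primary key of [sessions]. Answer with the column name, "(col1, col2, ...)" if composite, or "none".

A table-level PRIMARY KEY clause names 2 columns: url, session_id.
This is a composite key — the combination is unique, not each column individually.

(url, session_id)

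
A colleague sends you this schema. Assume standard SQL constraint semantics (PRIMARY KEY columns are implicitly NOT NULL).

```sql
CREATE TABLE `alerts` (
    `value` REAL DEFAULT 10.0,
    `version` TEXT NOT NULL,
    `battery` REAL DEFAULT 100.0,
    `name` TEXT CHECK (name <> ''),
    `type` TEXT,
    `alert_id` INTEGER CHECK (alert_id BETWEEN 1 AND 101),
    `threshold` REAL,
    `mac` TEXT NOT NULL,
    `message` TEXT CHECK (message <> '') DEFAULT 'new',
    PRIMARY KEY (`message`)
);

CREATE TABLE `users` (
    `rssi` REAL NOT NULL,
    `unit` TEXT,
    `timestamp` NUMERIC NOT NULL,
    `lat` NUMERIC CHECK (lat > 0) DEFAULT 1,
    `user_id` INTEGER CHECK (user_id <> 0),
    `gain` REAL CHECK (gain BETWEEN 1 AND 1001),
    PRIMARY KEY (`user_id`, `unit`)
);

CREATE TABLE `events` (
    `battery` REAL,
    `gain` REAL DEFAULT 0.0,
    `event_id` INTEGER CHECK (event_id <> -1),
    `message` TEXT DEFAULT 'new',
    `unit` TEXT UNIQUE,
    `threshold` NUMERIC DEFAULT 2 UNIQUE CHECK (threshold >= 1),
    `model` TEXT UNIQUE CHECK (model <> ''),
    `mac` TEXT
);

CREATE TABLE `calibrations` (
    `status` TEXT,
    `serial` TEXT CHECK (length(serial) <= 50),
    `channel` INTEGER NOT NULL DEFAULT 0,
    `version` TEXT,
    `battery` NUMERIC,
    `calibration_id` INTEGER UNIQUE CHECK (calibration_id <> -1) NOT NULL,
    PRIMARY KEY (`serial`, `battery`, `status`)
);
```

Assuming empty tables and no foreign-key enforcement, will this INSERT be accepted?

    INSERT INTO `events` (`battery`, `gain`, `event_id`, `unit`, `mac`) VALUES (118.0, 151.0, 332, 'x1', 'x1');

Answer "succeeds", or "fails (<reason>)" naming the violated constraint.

events has no NOT NULL or PRIMARY KEY columns.
CHECK constraints: 332 satisfies (event_id <> -1).
No constraint is violated.

succeeds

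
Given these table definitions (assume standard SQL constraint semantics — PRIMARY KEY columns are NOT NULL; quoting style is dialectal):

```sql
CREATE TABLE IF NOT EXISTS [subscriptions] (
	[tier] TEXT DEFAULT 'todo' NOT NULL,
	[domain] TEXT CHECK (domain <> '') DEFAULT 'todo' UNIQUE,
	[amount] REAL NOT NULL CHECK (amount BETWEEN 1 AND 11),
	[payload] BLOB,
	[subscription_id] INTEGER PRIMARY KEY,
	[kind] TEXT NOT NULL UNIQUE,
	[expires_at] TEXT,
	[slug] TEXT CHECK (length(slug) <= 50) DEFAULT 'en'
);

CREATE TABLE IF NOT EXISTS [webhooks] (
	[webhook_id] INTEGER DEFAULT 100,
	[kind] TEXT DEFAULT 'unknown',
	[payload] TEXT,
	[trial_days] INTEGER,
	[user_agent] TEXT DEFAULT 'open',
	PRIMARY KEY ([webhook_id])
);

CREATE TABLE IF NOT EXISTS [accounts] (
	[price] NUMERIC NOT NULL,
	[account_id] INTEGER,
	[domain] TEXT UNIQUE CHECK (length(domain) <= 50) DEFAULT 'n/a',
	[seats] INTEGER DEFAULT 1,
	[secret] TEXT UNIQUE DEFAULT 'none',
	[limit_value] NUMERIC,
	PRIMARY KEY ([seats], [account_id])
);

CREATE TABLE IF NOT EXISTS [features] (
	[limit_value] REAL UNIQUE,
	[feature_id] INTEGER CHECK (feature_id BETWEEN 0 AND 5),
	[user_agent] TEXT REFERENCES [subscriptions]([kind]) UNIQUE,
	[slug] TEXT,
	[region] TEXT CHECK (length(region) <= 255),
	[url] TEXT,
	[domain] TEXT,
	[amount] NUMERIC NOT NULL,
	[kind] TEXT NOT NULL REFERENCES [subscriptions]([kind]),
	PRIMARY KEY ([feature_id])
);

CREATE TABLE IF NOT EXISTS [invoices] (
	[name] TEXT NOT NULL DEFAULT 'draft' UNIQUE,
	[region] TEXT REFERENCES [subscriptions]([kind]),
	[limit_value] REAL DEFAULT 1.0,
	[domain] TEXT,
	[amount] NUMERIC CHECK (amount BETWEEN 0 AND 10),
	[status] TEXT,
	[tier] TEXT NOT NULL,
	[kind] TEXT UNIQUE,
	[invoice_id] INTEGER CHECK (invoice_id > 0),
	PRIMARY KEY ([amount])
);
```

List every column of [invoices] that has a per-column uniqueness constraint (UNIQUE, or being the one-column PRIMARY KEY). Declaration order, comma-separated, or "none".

name, amount, kind

- name: declared UNIQUE → unique.
- region: no UNIQUE or single-column PK constraint.
- limit_value: no UNIQUE or single-column PK constraint.
- domain: no UNIQUE or single-column PK constraint.
- amount: single-column PRIMARY KEY → unique.
- status: no UNIQUE or single-column PK constraint.
- tier: no UNIQUE or single-column PK constraint.
- kind: declared UNIQUE → unique.
- invoice_id: no UNIQUE or single-column PK constraint.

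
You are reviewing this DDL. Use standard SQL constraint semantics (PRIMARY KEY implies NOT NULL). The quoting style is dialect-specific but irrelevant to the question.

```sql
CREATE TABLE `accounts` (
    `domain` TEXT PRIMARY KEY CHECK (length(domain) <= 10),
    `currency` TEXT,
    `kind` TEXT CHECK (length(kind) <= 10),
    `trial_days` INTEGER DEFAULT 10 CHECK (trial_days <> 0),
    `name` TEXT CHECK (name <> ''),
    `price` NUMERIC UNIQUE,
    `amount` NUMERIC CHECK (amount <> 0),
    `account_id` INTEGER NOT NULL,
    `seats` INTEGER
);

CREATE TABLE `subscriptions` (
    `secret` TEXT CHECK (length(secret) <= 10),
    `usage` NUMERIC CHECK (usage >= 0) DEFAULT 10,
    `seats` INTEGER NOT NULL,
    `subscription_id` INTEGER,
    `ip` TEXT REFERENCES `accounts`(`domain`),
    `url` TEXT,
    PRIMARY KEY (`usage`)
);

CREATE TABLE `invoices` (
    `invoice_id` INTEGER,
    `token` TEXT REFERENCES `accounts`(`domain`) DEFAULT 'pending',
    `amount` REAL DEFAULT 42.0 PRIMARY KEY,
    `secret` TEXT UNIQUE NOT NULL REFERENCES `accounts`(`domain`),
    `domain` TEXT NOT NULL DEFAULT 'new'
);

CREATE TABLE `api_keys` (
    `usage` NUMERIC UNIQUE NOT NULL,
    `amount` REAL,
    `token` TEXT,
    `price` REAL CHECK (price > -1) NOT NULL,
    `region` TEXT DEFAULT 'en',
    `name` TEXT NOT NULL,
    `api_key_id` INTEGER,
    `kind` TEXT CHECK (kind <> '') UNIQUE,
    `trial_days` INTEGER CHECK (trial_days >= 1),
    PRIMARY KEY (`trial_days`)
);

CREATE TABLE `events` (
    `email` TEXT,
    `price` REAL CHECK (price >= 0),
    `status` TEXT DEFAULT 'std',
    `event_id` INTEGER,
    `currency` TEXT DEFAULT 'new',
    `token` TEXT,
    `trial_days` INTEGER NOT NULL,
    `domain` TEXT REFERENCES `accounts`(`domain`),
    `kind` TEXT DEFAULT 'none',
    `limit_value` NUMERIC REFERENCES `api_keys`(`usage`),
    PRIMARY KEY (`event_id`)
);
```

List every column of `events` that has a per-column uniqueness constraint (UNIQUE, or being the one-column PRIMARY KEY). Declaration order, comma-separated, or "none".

- email: no UNIQUE or single-column PK constraint.
- price: no UNIQUE or single-column PK constraint.
- status: no UNIQUE or single-column PK constraint.
- event_id: single-column PRIMARY KEY → unique.
- currency: no UNIQUE or single-column PK constraint.
- token: no UNIQUE or single-column PK constraint.
- trial_days: no UNIQUE or single-column PK constraint.
- domain: no UNIQUE or single-column PK constraint.
- kind: no UNIQUE or single-column PK constraint.
- limit_value: no UNIQUE or single-column PK constraint.

event_id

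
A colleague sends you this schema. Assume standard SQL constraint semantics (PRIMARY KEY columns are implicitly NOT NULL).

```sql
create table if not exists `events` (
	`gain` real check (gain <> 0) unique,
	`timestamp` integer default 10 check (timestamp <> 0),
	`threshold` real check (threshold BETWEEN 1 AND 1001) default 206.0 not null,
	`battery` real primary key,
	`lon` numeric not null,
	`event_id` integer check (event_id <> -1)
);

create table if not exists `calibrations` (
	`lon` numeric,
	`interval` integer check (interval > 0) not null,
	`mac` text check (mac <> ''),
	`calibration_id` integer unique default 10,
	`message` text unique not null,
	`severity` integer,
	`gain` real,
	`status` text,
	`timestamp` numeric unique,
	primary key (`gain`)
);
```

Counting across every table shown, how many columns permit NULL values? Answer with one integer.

9

events: 3 nullable (gain, timestamp, event_id — PK (battery) and explicit NOT NULL columns excluded).
calibrations: 6 nullable (lon, mac, calibration_id, severity, status, timestamp — PK (gain) and explicit NOT NULL columns excluded).
Total: 3 + 6 = 9.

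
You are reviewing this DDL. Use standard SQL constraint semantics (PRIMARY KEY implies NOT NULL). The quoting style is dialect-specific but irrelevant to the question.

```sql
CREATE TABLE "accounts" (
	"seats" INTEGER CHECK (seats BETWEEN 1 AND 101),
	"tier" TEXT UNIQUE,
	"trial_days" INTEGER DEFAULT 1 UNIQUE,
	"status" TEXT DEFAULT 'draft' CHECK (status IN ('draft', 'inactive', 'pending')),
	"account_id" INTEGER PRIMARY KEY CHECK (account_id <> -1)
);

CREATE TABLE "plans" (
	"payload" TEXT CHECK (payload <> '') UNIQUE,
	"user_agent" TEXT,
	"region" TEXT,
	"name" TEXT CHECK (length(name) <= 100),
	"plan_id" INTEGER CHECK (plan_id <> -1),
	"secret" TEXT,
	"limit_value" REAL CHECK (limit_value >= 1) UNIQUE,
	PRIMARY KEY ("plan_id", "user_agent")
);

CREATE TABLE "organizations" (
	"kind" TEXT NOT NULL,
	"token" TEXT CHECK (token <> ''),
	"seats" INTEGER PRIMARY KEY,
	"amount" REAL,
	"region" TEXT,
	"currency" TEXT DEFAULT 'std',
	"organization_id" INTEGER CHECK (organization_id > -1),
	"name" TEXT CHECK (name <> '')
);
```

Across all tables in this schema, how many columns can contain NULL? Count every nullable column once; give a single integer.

15

accounts: 4 nullable (seats, tier, trial_days, status — PK (account_id) and explicit NOT NULL columns excluded).
plans: 5 nullable (payload, region, name, secret, limit_value — PK (plan_id, user_agent) and explicit NOT NULL columns excluded).
organizations: 6 nullable (token, amount, region, currency, organization_id, name — PK (seats) and explicit NOT NULL columns excluded).
Total: 4 + 5 + 6 = 15.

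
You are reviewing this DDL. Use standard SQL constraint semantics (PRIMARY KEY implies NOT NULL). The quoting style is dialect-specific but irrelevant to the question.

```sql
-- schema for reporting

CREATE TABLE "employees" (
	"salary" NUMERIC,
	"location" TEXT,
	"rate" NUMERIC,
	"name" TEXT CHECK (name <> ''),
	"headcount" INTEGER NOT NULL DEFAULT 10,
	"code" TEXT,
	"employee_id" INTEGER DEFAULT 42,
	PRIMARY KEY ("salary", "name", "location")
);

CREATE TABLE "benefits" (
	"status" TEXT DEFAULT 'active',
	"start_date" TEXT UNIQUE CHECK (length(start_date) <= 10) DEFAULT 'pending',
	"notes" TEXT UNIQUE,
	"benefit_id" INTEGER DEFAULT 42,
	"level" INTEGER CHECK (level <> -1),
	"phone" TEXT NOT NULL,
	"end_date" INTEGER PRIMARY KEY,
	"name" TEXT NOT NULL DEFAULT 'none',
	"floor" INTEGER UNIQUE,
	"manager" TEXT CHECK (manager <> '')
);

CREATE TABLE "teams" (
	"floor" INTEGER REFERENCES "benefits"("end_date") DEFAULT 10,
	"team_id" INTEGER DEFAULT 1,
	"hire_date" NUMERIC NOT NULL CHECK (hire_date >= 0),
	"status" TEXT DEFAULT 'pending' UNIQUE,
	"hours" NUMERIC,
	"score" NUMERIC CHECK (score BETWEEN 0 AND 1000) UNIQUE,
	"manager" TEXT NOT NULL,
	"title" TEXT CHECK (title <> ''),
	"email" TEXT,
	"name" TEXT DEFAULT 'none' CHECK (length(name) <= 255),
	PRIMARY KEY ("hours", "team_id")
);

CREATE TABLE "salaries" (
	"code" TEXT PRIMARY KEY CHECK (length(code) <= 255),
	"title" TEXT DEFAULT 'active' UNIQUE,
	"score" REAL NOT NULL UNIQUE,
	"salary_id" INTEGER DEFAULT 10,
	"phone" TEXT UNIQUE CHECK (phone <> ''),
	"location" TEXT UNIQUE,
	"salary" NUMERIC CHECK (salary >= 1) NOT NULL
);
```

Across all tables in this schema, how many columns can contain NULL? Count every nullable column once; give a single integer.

20

employees: 3 nullable (rate, code, employee_id — PK (salary, name, location) and explicit NOT NULL columns excluded).
benefits: 7 nullable (status, start_date, notes, benefit_id, level, floor, manager — PK (end_date) and explicit NOT NULL columns excluded).
teams: 6 nullable (floor, status, score, title, email, name — PK (hours, team_id) and explicit NOT NULL columns excluded).
salaries: 4 nullable (title, salary_id, phone, location — PK (code) and explicit NOT NULL columns excluded).
Total: 3 + 7 + 6 + 4 = 20.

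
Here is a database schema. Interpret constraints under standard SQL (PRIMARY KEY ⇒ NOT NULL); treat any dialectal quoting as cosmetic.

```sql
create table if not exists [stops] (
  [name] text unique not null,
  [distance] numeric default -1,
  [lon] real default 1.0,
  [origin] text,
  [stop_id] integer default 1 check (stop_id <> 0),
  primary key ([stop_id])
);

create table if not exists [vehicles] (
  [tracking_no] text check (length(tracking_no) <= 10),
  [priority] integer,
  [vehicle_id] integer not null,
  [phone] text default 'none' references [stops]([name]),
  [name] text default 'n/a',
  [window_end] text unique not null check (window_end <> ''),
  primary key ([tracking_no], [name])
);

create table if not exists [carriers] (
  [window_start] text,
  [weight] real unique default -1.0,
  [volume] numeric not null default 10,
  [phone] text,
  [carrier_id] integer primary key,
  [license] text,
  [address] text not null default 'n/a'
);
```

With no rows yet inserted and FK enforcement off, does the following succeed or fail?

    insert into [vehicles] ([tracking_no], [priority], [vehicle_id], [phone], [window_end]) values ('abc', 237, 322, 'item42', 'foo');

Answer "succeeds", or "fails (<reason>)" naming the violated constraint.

succeeds

NOT NULL columns: name defaults to 'n/a'; tracking_no is supplied; vehicle_id is supplied; window_end is supplied.
CHECK constraints: 'abc' satisfies (length(tracking_no) <= 10); 'foo' satisfies (window_end <> '').
No constraint is violated.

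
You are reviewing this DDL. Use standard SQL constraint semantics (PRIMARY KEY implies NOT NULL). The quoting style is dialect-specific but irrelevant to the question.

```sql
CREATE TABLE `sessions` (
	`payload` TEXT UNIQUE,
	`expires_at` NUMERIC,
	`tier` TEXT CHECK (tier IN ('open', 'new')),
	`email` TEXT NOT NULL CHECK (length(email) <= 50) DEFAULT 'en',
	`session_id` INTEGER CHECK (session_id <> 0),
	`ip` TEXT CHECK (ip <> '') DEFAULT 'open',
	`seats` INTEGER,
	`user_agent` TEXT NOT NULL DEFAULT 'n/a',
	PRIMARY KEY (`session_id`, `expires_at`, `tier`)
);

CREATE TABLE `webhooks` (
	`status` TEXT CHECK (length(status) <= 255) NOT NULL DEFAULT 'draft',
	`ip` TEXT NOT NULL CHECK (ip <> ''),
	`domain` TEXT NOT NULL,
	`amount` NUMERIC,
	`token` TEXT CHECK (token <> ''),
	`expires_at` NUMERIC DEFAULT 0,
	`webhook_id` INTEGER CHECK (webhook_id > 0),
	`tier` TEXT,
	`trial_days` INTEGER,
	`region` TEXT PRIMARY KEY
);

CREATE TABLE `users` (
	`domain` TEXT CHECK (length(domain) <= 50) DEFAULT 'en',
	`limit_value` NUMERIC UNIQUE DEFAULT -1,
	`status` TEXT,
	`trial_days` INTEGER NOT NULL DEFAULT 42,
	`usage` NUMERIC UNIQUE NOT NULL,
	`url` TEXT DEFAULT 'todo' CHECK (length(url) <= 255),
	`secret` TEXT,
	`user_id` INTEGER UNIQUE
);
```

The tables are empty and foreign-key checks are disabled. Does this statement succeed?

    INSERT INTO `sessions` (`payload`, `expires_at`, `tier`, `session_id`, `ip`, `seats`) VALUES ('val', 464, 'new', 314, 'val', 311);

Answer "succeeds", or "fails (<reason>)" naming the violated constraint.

NOT NULL columns: email defaults to 'en'; expires_at is supplied; session_id is supplied; tier is supplied; user_agent defaults to 'n/a'.
CHECK constraints: 'new' satisfies (tier IN ('open', 'new')); 314 satisfies (session_id <> 0); 'val' satisfies (ip <> '').
No constraint is violated.

succeeds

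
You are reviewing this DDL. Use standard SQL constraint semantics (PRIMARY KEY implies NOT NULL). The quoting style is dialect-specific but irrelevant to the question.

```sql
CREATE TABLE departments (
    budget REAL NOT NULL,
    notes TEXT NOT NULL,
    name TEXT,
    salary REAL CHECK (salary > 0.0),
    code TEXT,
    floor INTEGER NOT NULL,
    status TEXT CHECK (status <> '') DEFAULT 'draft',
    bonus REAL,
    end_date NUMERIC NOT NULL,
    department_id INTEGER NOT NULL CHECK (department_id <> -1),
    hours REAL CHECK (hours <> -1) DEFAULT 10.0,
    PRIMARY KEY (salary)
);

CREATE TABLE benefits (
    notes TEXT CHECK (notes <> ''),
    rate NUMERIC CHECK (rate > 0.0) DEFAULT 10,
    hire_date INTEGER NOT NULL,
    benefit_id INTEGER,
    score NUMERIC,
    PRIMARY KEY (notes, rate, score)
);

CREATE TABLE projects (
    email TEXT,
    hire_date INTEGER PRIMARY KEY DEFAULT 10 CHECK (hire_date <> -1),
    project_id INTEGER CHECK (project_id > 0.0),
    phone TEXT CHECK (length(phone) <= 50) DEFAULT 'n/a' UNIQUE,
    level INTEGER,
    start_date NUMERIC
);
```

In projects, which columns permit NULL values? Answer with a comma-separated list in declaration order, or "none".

email, project_id, phone, level, start_date

- email: no NOT NULL constraint applies → nullable.
- hire_date: part of the PRIMARY KEY, which implies NOT NULL → not nullable.
- project_id: CHECK does not forbid NULL (a CHECK constraint passes when its expression is NULL) → nullable.
- phone: CHECK does not forbid NULL (a CHECK constraint passes when its expression is NULL) → nullable.
- level: no NOT NULL constraint applies → nullable.
- start_date: no NOT NULL constraint applies → nullable.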